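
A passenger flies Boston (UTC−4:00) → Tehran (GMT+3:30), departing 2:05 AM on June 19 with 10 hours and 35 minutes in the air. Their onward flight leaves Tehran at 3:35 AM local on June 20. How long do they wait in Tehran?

Convert departure to UTC: 2:05 AM + 4:00 = 6:05 AM UTC on Jun 19.
Add 10 hours 35 minutes flight time → 4:40 PM UTC.
Tehran is UTC+3:30, so local arrival = 4:40 PM + 3:30 = 8:10 PM on Jun 19.
Layover = 3:35 AM − 8:10 PM (+1 day) = 7 hours 25 minutes.

7 hours 25 minutes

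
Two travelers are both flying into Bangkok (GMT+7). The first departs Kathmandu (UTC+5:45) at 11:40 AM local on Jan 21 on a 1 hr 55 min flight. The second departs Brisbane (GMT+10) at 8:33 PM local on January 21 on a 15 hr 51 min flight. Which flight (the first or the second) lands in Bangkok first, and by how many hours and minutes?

Flight 1 in UTC: 11:40 AM − 5:45 = 5:55 AM on Jan 21.
+1 hour 55 minutes → arrive 7:50 AM UTC on Jan 21.
Flight 2 in UTC: 8:33 PM − 10:00 = 10:33 AM on Jan 21.
+15 hours 51 minutes → arrive 2:24 AM UTC on Jan 22.
Flight 1 lands earlier by 18 hours 34 minutes.

the first, by 18 hours 34 minutes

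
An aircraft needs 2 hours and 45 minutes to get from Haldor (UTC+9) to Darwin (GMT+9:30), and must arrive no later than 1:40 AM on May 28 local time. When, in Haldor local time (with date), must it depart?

10:25 PM on May 27

Target arrival in UTC: 1:40 AM − 9:30 = 4:10 PM on May 27.
Subtract 2 hours and 45 minutes → departure 1:25 PM UTC on May 27.
Haldor is UTC+9:00: 1:25 PM + 9:00 = 10:25 PM on May 27.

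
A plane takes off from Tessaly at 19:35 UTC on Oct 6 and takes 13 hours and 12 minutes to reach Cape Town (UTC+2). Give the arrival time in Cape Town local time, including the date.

Departure is given in UTC: 19:35 on Oct 6.
Add 13 hours and 12 minutes → 08:47 UTC (Oct 7).
Cape Town is UTC+2:00: 08:47 + 2:00 = 10:47 on Oct 7.

10:47 on Oct 7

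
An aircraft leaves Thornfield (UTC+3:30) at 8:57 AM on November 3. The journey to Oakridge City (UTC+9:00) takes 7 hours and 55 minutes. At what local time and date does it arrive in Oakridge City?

10:22 PM on Nov 3

Convert departure to UTC: 8:57 AM − 3:30 = 5:27 AM UTC on Nov 3.
Add 7 hours and 55 minutes travel time → 1:22 PM UTC.
Oakridge City is UTC+9:00, so local arrival = 1:22 PM + 9:00 = 10:22 PM on Nov 3.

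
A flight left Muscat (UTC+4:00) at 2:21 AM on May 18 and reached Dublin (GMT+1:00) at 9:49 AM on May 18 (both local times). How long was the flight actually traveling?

10 hours 28 minutes

Dublin is 3:00 behind Muscat.
Clock-face elapsed time (ignoring zones) is 7 hours 28 minutes.
Actual elapsed = 7 hours 28 minutes + 3:00 = 10 hours 28 minutes.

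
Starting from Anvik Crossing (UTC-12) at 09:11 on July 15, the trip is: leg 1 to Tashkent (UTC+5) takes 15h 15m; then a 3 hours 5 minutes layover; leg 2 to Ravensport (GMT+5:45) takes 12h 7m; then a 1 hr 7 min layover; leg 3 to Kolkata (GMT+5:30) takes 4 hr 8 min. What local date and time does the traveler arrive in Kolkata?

Convert departure to UTC: 09:11 + 12:00 = 21:11 UTC on Jul 15.
Add 15 hours 15 minutes leg 1 → 12:26 UTC (Jul 16).
Add 3 hours 5 minutes layover in Tashkent → 15:31 UTC.
Add 12 hours 7 minutes leg 2 → 03:38 UTC (Jul 17).
Add 1 hour 7 minutes layover in Ravensport → 04:45 UTC.
Add 4 hours 8 minutes leg 3 → 08:53 UTC.
Kolkata is UTC+5:30, so local arrival = 08:53 + 5:30 = 14:23 on Jul 17.

14:23 on July 17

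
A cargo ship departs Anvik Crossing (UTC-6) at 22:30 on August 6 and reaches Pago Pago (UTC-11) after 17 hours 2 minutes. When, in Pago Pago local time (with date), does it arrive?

Pago Pago is 5:00 behind Anvik Crossing.
After 17 hours and 2 minutes it is 15:32 (Aug 7) in Anvik Crossing.
Shift by the zone difference: 15:32 − 5:00 = 10:32 on Aug 7 in Pago Pago.

10:32 on Aug 7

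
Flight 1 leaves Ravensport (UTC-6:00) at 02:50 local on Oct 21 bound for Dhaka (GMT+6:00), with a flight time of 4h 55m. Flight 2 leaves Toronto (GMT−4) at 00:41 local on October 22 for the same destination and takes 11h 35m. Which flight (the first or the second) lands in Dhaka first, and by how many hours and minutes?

Flight 1 in UTC: 02:50 + 6:00 = 08:50 on Oct 21.
+4 hours and 55 minutes → arrive 13:45 UTC on Oct 21.
Flight 2 in UTC: 00:41 + 4:00 = 04:41 on Oct 22.
+11 hours and 35 minutes → arrive 16:16 UTC on Oct 22.
Flight 1 lands earlier by 26 hours 31 minutes.

the first, by 26 hours 31 minutes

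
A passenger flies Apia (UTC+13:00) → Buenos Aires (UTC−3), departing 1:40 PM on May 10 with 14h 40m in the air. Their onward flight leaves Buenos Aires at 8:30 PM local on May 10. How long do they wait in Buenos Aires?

8 hours 10 minutes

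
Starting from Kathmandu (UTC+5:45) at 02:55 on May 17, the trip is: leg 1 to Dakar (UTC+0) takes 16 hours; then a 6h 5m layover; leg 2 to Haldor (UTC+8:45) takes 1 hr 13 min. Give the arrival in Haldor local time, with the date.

Convert departure to UTC: 02:55 − 5:45 = 21:10 UTC on May 16.
Add 16 hours leg 1 → 13:10 UTC (May 17).
Add 6 hours and 5 minutes layover in Dakar → 19:15 UTC.
Add 1 hour and 13 minutes leg 2 → 20:28 UTC.
Haldor is UTC+8:45, so local arrival = 20:28 + 8:45 = 05:13 on May 18.

05:13 on May 18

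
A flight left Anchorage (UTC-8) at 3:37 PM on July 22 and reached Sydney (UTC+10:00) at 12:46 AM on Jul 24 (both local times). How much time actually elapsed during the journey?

Departure in UTC: 3:37 PM + 8:00 = 11:37 PM on Jul 22.
Arrival in UTC: 12:46 AM − 10:00 = 2:46 PM on Jul 23.
Elapsed = 2:46 PM − 11:37 PM (+1 day) = 15 hours 9 minutes.

15 hours 9 minutes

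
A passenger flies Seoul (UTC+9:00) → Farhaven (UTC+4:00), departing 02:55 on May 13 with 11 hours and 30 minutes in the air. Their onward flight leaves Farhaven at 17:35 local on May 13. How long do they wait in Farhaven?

8 hours 10 minutes

Convert departure to UTC: 02:55 − 9:00 = 17:55 UTC on May 12.
Add 11 hours and 30 minutes flight time → 05:25 UTC (May 13).
Farhaven is UTC+4:00, so local arrival = 05:25 + 4:00 = 09:25 on May 13.
Layover = 17:35 − 09:25 = 8 hours 10 minutes.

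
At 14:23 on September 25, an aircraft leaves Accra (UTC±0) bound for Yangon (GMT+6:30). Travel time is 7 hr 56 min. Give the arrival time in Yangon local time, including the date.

Yangon is 6:30 ahead of Accra.
After 7 hours and 56 minutes it is 22:19 in Accra.
Shift by the zone difference: 22:19 + 6:30 = 04:49 on Sep 26 in Yangon.

04:49 on September 26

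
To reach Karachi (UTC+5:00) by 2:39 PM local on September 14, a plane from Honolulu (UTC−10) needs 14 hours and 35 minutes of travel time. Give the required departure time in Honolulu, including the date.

9:04 AM on September 13

Target arrival in UTC: 2:39 PM − 5:00 = 9:39 AM on Sep 14.
Subtract 14 hours and 35 minutes → departure 7:04 PM UTC on Sep 13.
Honolulu is UTC−10:00: 7:04 PM − 10:00 = 9:04 AM on Sep 13.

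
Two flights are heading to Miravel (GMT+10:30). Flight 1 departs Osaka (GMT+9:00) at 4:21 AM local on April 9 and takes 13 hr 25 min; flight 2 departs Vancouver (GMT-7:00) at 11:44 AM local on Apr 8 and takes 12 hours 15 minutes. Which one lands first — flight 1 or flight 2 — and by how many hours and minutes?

Flight 1 in UTC: 4:21 AM − 9:00 = 7:21 PM on Apr 8.
+13 hours 25 minutes → arrive 8:46 AM UTC on Apr 9.
Flight 2 in UTC: 11:44 AM + 7:00 = 6:44 PM on Apr 8.
+12 hours and 15 minutes → arrive 6:59 AM UTC on Apr 9.
Flight 2 lands earlier by 1 hour 47 minutes.

the second, by 1 hour 47 minutes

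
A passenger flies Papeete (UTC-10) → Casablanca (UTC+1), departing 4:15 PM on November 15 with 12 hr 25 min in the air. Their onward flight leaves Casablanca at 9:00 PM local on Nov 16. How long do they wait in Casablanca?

Convert departure to UTC: 4:15 PM + 10:00 = 2:15 AM UTC on Nov 16.
Add 12 hours 25 minutes flight time → 2:40 PM UTC.
Casablanca is UTC+1:00, so local arrival = 2:40 PM + 1:00 = 3:40 PM on Nov 16.
Layover = 9:00 PM − 3:40 PM = 5 hours 20 minutes.

5 hours 20 minutes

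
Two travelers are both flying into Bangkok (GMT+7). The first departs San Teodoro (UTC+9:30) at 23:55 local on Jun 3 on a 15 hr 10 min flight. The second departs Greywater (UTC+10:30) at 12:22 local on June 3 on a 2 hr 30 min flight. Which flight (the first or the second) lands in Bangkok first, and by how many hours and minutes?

Flight 1 in UTC: 23:55 − 9:30 = 14:25 on Jun 3.
+15 hours 10 minutes → arrive 05:35 UTC on Jun 4.
Flight 2 in UTC: 12:22 − 10:30 = 01:52 on Jun 3.
+2 hours 30 minutes → arrive 04:22 UTC on Jun 3.
Flight 2 lands earlier by 25 hours 13 minutes.

the second, by 25 hours 13 minutes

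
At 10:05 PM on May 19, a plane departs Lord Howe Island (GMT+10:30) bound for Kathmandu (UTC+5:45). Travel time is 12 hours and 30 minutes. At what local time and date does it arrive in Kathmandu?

Kathmandu is 4:45 behind Lord Howe Island.
After 12 hours 30 minutes it is 10:35 AM (May 20) in Lord Howe Island.
Shift by the zone difference: 10:35 AM − 4:45 = 5:50 AM on May 20 in Kathmandu.

5:50 AM on May 20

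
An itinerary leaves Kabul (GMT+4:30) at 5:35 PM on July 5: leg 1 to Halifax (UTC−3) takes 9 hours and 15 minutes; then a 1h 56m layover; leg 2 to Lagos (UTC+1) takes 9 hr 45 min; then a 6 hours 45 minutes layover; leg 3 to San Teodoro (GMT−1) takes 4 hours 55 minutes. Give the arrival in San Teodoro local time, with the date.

8:41 PM on July 6

Convert departure to UTC: 5:35 PM − 4:30 = 1:05 PM UTC on Jul 5.
Add 9 hours and 15 minutes leg 1 → 10:20 PM UTC.
Add 1 hour 56 minutes layover in Halifax → 12:16 AM UTC (Jul 6).
Add 9 hours and 45 minutes leg 2 → 10:01 AM UTC.
Add 6 hours 45 minutes layover in Lagos → 4:46 PM UTC.
Add 4 hours 55 minutes leg 3 → 9:41 PM UTC.
San Teodoro is UTC−1:00, so local arrival = 9:41 PM − 1:00 = 8:41 PM on Jul 6.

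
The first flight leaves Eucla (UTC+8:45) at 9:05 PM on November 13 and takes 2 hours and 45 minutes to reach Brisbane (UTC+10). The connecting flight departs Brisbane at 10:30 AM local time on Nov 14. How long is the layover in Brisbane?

9 hours 25 minutes

Convert departure to UTC: 9:05 PM − 8:45 = 12:20 PM UTC on Nov 13.
Add 2 hours and 45 minutes flight time → 3:05 PM UTC.
Brisbane is UTC+10:00, so local arrival = 3:05 PM + 10:00 = 1:05 AM on Nov 14.
Layover = 10:30 AM − 1:05 AM = 9 hours 25 minutes.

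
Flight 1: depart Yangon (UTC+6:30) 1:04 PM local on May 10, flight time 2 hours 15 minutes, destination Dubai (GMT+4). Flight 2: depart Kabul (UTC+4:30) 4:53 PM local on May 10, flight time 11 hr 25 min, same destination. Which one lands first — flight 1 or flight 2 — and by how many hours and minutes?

the first, by 14 hours 59 minutes

Flight 1 in UTC: 1:04 PM − 6:30 = 6:34 AM on May 10.
+2 hours and 15 minutes → arrive 8:49 AM UTC on May 10.
Flight 2 in UTC: 4:53 PM − 4:30 = 12:23 PM on May 10.
+11 hours and 25 minutes → arrive 11:48 PM UTC on May 10.
Flight 1 lands earlier by 14 hours 59 minutes.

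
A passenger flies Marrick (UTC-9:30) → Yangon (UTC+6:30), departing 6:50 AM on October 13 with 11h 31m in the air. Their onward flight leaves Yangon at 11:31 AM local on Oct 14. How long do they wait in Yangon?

1 hour 10 minutes

Convert departure to UTC: 6:50 AM + 9:30 = 4:20 PM UTC on Oct 13.
Add 11 hours and 31 minutes flight time → 3:51 AM UTC (Oct 14).
Yangon is UTC+6:30, so local arrival = 3:51 AM + 6:30 = 10:21 AM on Oct 14.
Layover = 11:31 AM − 10:21 AM = 1 hour 10 minutes.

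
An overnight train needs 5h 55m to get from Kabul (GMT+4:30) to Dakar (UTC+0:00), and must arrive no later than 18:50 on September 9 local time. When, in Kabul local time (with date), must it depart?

17:25 on Sep 9

Target arrival is already UTC: 18:50 on Sep 9.
Subtract 5 hours and 55 minutes → departure 12:55 UTC on Sep 9.
Kabul is UTC+4:30: 12:55 + 4:30 = 17:25 on Sep 9.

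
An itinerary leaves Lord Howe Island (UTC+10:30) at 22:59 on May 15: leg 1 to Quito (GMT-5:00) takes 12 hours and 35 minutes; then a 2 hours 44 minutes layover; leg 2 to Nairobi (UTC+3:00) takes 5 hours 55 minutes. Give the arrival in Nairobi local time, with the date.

Convert departure to UTC: 22:59 − 10:30 = 12:29 UTC on May 15.
Add 12 hours and 35 minutes leg 1 → 01:04 UTC (May 16).
Add 2 hours 44 minutes layover in Quito → 03:48 UTC.
Add 5 hours 55 minutes leg 2 → 09:43 UTC.
Nairobi is UTC+3:00, so local arrival = 09:43 + 3:00 = 12:43 on May 16.

12:43 on May 16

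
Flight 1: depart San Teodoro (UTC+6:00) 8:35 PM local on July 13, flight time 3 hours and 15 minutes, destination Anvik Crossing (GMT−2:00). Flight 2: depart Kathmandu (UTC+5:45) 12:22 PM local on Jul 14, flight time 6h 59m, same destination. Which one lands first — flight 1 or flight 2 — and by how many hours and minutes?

the first, by 19 hours 46 minutes

Flight 1 in UTC: 8:35 PM − 6:00 = 2:35 PM on Jul 13.
+3 hours 15 minutes → arrive 5:50 PM UTC on Jul 13.
Flight 2 in UTC: 12:22 PM − 5:45 = 6:37 AM on Jul 14.
+6 hours and 59 minutes → arrive 1:36 PM UTC on Jul 14.
Flight 1 lands earlier by 19 hours 46 minutes.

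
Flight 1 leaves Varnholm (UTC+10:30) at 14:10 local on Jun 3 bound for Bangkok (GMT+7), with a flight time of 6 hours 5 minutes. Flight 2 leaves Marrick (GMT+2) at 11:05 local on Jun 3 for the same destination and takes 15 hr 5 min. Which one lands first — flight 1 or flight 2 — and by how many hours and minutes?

the first, by 14 hours 25 minutes

Flight 1 in UTC: 14:10 − 10:30 = 03:40 on Jun 3.
+6 hours 5 minutes → arrive 09:45 UTC on Jun 3.
Flight 2 in UTC: 11:05 − 2:00 = 09:05 on Jun 3.
+15 hours and 5 minutes → arrive 00:10 UTC on Jun 4.
Flight 1 lands earlier by 14 hours 25 minutes.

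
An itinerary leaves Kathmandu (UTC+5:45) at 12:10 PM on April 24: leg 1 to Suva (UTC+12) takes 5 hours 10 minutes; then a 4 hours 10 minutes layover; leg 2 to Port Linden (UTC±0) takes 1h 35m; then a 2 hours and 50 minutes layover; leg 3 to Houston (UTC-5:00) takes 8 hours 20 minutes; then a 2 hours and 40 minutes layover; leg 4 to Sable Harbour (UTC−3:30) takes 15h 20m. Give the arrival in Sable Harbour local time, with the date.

7:00 PM on Apr 25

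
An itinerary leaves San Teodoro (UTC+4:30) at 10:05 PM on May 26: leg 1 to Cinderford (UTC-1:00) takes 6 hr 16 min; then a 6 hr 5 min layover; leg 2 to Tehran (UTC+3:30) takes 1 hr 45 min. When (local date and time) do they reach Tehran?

Convert departure to UTC: 10:05 PM − 4:30 = 5:35 PM UTC on May 26.
Add 6 hours and 16 minutes leg 1 → 11:51 PM UTC.
Add 6 hours and 5 minutes layover in Cinderford → 5:56 AM UTC (May 27).
Add 1 hour and 45 minutes leg 2 → 7:41 AM UTC.
Tehran is UTC+3:30, so local arrival = 7:41 AM + 3:30 = 11:11 AM on May 27.

11:11 AM on May 27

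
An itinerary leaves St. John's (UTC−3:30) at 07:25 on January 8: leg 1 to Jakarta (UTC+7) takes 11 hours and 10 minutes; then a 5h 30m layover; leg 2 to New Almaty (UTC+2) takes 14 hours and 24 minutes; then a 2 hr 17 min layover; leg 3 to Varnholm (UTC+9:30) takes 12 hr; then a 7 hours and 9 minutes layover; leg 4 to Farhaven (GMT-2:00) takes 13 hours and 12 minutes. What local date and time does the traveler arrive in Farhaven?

02:37 on January 11

Convert departure to UTC: 07:25 + 3:30 = 10:55 UTC on Jan 8.
Add 11 hours 10 minutes leg 1 → 22:05 UTC.
Add 5 hours 30 minutes layover in Jakarta → 03:35 UTC (Jan 9).
Add 14 hours 24 minutes leg 2 → 17:59 UTC.
Add 2 hours and 17 minutes layover in New Almaty → 20:16 UTC.
Add 12 hours leg 3 → 08:16 UTC (Jan 10).
Add 7 hours 9 minutes layover in Varnholm → 15:25 UTC.
Add 13 hours and 12 minutes leg 4 → 04:37 UTC (Jan 11).
Farhaven is UTC−2:00, so local arrival = 04:37 − 2:00 = 02:37 on Jan 11.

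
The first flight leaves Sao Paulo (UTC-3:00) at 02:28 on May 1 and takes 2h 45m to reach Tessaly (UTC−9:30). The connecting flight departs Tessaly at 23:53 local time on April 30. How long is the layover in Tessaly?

1 hour 10 minutes

Convert departure to UTC: 02:28 + 3:00 = 05:28 UTC on May 1.
Add 2 hours 45 minutes flight time → 08:13 UTC.
Tessaly is UTC−9:30, so local arrival = 08:13 − 9:30 = 22:43 on Apr 30.
Layover = 23:53 − 22:43 = 1 hour 10 minutes.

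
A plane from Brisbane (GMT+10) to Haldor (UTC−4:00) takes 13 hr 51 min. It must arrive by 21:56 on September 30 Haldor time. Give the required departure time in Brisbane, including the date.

Target arrival in UTC: 21:56 + 4:00 = 01:56 on Oct 1.
Subtract 13 hours and 51 minutes → departure 12:05 UTC on Sep 30.
Brisbane is UTC+10:00: 12:05 + 10:00 = 22:05 on Sep 30.

22:05 on September 30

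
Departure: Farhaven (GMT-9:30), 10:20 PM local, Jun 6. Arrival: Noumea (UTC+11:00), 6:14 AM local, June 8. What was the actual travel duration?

Noumea is 20:30 ahead of Farhaven.
Clock-face elapsed time (ignoring zones) is 31 hours 54 minutes.
Actual elapsed = 31 hours 54 minutes − 20:30 = 11 hours 24 minutes.

11 hours 24 minutes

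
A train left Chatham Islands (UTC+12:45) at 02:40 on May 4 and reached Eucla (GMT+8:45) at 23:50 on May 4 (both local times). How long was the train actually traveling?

25 hours 10 minutes

Departure in UTC: 02:40 − 12:45 = 13:55 on May 3.
Arrival in UTC: 23:50 − 8:45 = 15:05 on May 4.
Elapsed = 15:05 − 13:55 (+1 day) = 25 hours 10 minutes.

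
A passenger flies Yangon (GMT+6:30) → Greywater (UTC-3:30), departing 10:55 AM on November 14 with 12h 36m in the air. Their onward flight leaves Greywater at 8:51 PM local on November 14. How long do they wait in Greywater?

7 hours 20 minutes

Convert departure to UTC: 10:55 AM − 6:30 = 4:25 AM UTC on Nov 14.
Add 12 hours 36 minutes flight time → 5:01 PM UTC.
Greywater is UTC−3:30, so local arrival = 5:01 PM − 3:30 = 1:31 PM on Nov 14.
Layover = 8:51 PM − 1:31 PM = 7 hours 20 minutes.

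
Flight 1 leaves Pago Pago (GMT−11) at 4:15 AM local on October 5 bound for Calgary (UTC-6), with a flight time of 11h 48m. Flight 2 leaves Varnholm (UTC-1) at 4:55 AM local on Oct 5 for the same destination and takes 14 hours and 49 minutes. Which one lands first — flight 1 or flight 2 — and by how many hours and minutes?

the second, by 6 hours 19 minutes

Flight 1 in UTC: 4:15 AM + 11:00 = 3:15 PM on Oct 5.
+11 hours and 48 minutes → arrive 3:03 AM UTC on Oct 6.
Flight 2 in UTC: 4:55 AM + 1:00 = 5:55 AM on Oct 5.
+14 hours 49 minutes → arrive 8:44 PM UTC on Oct 5.
Flight 2 lands earlier by 6 hours 19 minutes.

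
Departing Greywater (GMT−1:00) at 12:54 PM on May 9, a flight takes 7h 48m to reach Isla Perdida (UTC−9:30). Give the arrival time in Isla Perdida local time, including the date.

12:12 PM on May 9

Isla Perdida is 8:30 behind Greywater.
After 7 hours 48 minutes it is 8:42 PM in Greywater.
Shift by the zone difference: 8:42 PM − 8:30 = 12:12 PM on May 9 in Isla Perdida.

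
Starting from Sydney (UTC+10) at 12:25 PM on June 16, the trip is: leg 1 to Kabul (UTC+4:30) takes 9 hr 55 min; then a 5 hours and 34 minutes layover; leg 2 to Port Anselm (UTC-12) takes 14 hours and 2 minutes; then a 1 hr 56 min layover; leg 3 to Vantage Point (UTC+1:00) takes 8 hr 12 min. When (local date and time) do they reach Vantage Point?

7:04 PM on June 17

Convert departure to UTC: 12:25 PM − 10:00 = 2:25 AM UTC on Jun 16.
Add 9 hours 55 minutes leg 1 → 12:20 PM UTC.
Add 5 hours 34 minutes layover in Kabul → 5:54 PM UTC.
Add 14 hours 2 minutes leg 2 → 7:56 AM UTC (Jun 17).
Add 1 hour and 56 minutes layover in Port Anselm → 9:52 AM UTC.
Add 8 hours and 12 minutes leg 3 → 6:04 PM UTC.
Vantage Point is UTC+1:00, so local arrival = 6:04 PM + 1:00 = 7:04 PM on Jun 17.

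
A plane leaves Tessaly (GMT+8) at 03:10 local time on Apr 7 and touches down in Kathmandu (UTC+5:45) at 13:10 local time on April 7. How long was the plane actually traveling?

Departure in UTC: 03:10 − 8:00 = 19:10 on Apr 6.
Arrival in UTC: 13:10 − 5:45 = 07:25 on Apr 7.
Elapsed = 07:25 − 19:10 (+1 day) = 12 hours 15 minutes.

12 hours 15 minutes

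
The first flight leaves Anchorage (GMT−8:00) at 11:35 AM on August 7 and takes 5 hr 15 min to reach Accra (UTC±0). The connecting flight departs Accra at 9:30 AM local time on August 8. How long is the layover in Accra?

Convert departure to UTC: 11:35 AM + 8:00 = 7:35 PM UTC on Aug 7.
Add 5 hours and 15 minutes flight time → 12:50 AM UTC (Aug 8).
Accra is UTC+0, so local arrival is the same: 12:50 AM on Aug 8.
Layover = 9:30 AM − 12:50 AM = 8 hours 40 minutes.

8 hours 40 minutes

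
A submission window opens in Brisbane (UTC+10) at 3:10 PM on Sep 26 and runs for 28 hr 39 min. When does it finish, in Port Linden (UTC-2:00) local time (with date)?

Port Linden is 12:00 behind Brisbane.
After 28 hours and 39 minutes it is 7:49 PM (Sep 27) in Brisbane.
Shift by the zone difference: 7:49 PM − 12:00 = 7:49 AM on Sep 27 in Port Linden.

7:49 AM on Sep 27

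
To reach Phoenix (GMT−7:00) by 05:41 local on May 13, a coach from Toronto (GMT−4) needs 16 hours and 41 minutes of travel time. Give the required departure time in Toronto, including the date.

16:00 on May 12

Target arrival in UTC: 05:41 + 7:00 = 12:41 on May 13.
Subtract 16 hours and 41 minutes → departure 20:00 UTC on May 12.
Toronto is UTC−4:00: 20:00 − 4:00 = 16:00 on May 12.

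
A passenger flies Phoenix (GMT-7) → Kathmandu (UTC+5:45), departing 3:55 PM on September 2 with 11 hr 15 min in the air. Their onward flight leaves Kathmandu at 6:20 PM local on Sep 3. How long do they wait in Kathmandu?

Convert departure to UTC: 3:55 PM + 7:00 = 10:55 PM UTC on Sep 2.
Add 11 hours and 15 minutes flight time → 10:10 AM UTC (Sep 3).
Kathmandu is UTC+5:45, so local arrival = 10:10 AM + 5:45 = 3:55 PM on Sep 3.
Layover = 6:20 PM − 3:55 PM = 2 hours 25 minutes.

2 hours 25 minutes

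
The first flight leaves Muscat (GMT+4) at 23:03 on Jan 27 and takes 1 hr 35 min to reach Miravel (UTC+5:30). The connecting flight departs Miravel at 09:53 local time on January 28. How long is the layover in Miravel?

7 hours 45 minutes

Convert departure to UTC: 23:03 − 4:00 = 19:03 UTC on Jan 27.
Add 1 hour and 35 minutes flight time → 20:38 UTC.
Miravel is UTC+5:30, so local arrival = 20:38 + 5:30 = 02:08 on Jan 28.
Layover = 09:53 − 02:08 = 7 hours 45 minutes.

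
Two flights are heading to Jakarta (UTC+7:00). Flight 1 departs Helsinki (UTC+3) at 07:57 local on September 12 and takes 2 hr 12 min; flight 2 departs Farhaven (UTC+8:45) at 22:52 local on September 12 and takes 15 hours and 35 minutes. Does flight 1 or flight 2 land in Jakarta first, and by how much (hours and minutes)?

Flight 1 in UTC: 07:57 − 3:00 = 04:57 on Sep 12.
+2 hours and 12 minutes → arrive 07:09 UTC on Sep 12.
Flight 2 in UTC: 22:52 − 8:45 = 14:07 on Sep 12.
+15 hours 35 minutes → arrive 05:42 UTC on Sep 13.
Flight 1 lands earlier by 22 hours 33 minutes.

the first, by 22 hours 33 minutes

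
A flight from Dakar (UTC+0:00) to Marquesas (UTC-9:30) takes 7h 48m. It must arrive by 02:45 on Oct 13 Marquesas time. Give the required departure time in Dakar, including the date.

Target arrival in UTC: 02:45 + 9:30 = 12:15 on Oct 13.
Subtract 7 hours 48 minutes → departure 04:27 UTC on Oct 13.
Dakar is UTC+0, so departure is 04:27 on Oct 13.

04:27 on October 13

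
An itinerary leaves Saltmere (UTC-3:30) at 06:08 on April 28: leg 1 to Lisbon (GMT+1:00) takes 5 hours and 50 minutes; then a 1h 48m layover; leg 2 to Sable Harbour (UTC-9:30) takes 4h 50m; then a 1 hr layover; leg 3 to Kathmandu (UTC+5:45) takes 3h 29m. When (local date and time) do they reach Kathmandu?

Convert departure to UTC: 06:08 + 3:30 = 09:38 UTC on Apr 28.
Add 5 hours and 50 minutes leg 1 → 15:28 UTC.
Add 1 hour and 48 minutes layover in Lisbon → 17:16 UTC.
Add 4 hours and 50 minutes leg 2 → 22:06 UTC.
Add 1 hour layover in Sable Harbour → 23:06 UTC.
Add 3 hours 29 minutes leg 3 → 02:35 UTC (Apr 29).
Kathmandu is UTC+5:45, so local arrival = 02:35 + 5:45 = 08:20 on Apr 29.

08:20 on April 29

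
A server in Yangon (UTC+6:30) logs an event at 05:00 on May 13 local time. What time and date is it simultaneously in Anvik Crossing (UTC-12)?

In UTC: 05:00 − 6:30 = 22:30 on May 12.
Anvik Crossing is UTC−12:00: 22:30 − 12:00 = 10:30 on May 12.

10:30 on May 12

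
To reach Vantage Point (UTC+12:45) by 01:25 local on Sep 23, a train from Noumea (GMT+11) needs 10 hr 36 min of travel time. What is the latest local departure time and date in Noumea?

Target arrival in UTC: 01:25 − 12:45 = 12:40 on Sep 22.
Subtract 10 hours 36 minutes → departure 02:04 UTC on Sep 22.
Noumea is UTC+11:00: 02:04 + 11:00 = 13:04 on Sep 22.

13:04 on September 22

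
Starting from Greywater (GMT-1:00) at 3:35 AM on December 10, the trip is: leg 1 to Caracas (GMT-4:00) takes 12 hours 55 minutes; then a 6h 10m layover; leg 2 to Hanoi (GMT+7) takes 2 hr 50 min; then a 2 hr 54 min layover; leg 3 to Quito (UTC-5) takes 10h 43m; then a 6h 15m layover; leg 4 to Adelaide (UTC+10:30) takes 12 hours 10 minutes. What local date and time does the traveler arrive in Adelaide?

9:02 PM on December 12

Convert departure to UTC: 3:35 AM + 1:00 = 4:35 AM UTC on Dec 10.
Add 12 hours 55 minutes leg 1 → 5:30 PM UTC.
Add 6 hours and 10 minutes layover in Caracas → 11:40 PM UTC.
Add 2 hours 50 minutes leg 2 → 2:30 AM UTC (Dec 11).
Add 2 hours 54 minutes layover in Hanoi → 5:24 AM UTC.
Add 10 hours and 43 minutes leg 3 → 4:07 PM UTC.
Add 6 hours 15 minutes layover in Quito → 10:22 PM UTC.
Add 12 hours and 10 minutes leg 4 → 10:32 AM UTC (Dec 12).
Adelaide is UTC+10:30, so local arrival = 10:32 AM + 10:30 = 9:02 PM on Dec 12.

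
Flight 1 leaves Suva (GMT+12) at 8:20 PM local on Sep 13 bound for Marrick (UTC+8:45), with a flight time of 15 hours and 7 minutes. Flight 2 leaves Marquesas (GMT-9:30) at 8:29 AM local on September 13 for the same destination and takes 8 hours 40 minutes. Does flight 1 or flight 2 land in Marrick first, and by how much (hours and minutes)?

the first, by 3 hours 12 minutes

Flight 1 in UTC: 8:20 PM − 12:00 = 8:20 AM on Sep 13.
+15 hours 7 minutes → arrive 11:27 PM UTC on Sep 13.
Flight 2 in UTC: 8:29 AM + 9:30 = 5:59 PM on Sep 13.
+8 hours and 40 minutes → arrive 2:39 AM UTC on Sep 14.
Flight 1 lands earlier by 3 hours 12 minutes.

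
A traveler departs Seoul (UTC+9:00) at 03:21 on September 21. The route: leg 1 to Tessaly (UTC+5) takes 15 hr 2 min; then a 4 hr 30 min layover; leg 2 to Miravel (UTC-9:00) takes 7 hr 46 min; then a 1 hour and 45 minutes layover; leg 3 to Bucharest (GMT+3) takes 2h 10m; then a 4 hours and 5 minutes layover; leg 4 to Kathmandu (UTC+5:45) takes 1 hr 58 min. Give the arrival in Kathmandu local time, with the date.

13:22 on Sep 22

Convert departure to UTC: 03:21 − 9:00 = 18:21 UTC on Sep 20.
Add 15 hours and 2 minutes leg 1 → 09:23 UTC (Sep 21).
Add 4 hours and 30 minutes layover in Tessaly → 13:53 UTC.
Add 7 hours 46 minutes leg 2 → 21:39 UTC.
Add 1 hour and 45 minutes layover in Miravel → 23:24 UTC.
Add 2 hours 10 minutes leg 3 → 01:34 UTC (Sep 22).
Add 4 hours and 5 minutes layover in Bucharest → 05:39 UTC.
Add 1 hour and 58 minutes leg 4 → 07:37 UTC.
Kathmandu is UTC+5:45, so local arrival = 07:37 + 5:45 = 13:22 on Sep 22.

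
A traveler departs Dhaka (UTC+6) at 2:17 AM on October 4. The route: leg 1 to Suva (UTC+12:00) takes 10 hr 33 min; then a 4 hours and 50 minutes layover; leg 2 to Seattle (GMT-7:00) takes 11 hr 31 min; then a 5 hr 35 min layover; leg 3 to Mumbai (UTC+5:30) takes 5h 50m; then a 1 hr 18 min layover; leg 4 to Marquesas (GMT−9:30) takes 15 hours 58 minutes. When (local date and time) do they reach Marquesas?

Convert departure to UTC: 2:17 AM − 6:00 = 8:17 PM UTC on Oct 3.
Add 10 hours and 33 minutes leg 1 → 6:50 AM UTC (Oct 4).
Add 4 hours 50 minutes layover in Suva → 11:40 AM UTC.
Add 11 hours 31 minutes leg 2 → 11:11 PM UTC.
Add 5 hours 35 minutes layover in Seattle → 4:46 AM UTC (Oct 5).
Add 5 hours and 50 minutes leg 3 → 10:36 AM UTC.
Add 1 hour 18 minutes layover in Mumbai → 11:54 AM UTC.
Add 15 hours and 58 minutes leg 4 → 3:52 AM UTC (Oct 6).
Marquesas is UTC−9:30, so local arrival = 3:52 AM − 9:30 = 6:22 PM on Oct 5.

6:22 PM on October 5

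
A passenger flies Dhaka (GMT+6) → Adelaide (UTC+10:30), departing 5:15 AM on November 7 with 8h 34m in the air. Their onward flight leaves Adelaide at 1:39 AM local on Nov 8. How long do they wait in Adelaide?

7 hours 20 minutes

Convert departure to UTC: 5:15 AM − 6:00 = 11:15 PM UTC on Nov 6.
Add 8 hours and 34 minutes flight time → 7:49 AM UTC (Nov 7).
Adelaide is UTC+10:30, so local arrival = 7:49 AM + 10:30 = 6:19 PM on Nov 7.
Layover = 1:39 AM − 6:19 PM (+1 day) = 7 hours 20 minutes.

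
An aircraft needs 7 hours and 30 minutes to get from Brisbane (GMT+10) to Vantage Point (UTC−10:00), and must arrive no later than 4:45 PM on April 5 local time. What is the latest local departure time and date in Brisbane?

Target arrival in UTC: 4:45 PM + 10:00 = 2:45 AM on Apr 6.
Subtract 7 hours 30 minutes → departure 7:15 PM UTC on Apr 5.
Brisbane is UTC+10:00: 7:15 PM + 10:00 = 5:15 AM on Apr 6.

5:15 AM on April 6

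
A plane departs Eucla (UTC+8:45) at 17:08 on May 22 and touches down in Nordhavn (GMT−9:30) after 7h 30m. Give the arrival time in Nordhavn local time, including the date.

Convert departure to UTC: 17:08 − 8:45 = 08:23 UTC on May 22.
Add 7 hours and 30 minutes travel time → 15:53 UTC.
Nordhavn is UTC−9:30, so local arrival = 15:53 − 9:30 = 06:23 on May 22.

06:23 on May 22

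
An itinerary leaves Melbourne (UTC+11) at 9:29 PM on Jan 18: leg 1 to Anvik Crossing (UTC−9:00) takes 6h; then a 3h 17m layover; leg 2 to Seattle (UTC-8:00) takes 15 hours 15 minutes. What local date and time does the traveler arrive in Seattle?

3:01 AM on January 19

Convert departure to UTC: 9:29 PM − 11:00 = 10:29 AM UTC on Jan 18.
Add 6 hours leg 1 → 4:29 PM UTC.
Add 3 hours 17 minutes layover in Anvik Crossing → 7:46 PM UTC.
Add 15 hours 15 minutes leg 2 → 11:01 AM UTC (Jan 19).
Seattle is UTC−8:00, so local arrival = 11:01 AM − 8:00 = 3:01 AM on Jan 19.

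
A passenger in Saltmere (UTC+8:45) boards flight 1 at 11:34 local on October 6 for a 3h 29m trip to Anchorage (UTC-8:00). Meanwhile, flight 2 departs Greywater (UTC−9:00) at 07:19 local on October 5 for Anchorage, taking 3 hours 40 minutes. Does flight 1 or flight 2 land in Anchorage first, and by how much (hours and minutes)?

Flight 1 in UTC: 11:34 − 8:45 = 02:49 on Oct 6.
+3 hours 29 minutes → arrive 06:18 UTC on Oct 6.
Flight 2 in UTC: 07:19 + 9:00 = 16:19 on Oct 5.
+3 hours and 40 minutes → arrive 19:59 UTC on Oct 5.
Flight 2 lands earlier by 10 hours 19 minutes.

the second, by 10 hours 19 minutes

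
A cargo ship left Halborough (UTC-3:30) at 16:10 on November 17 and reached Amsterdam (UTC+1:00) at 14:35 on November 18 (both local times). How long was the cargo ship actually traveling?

Departure in UTC: 16:10 + 3:30 = 19:40 on Nov 17.
Arrival in UTC: 14:35 − 1:00 = 13:35 on Nov 18.
Elapsed = 13:35 − 19:40 (+1 day) = 17 hours 55 minutes.

17 hours 55 minutes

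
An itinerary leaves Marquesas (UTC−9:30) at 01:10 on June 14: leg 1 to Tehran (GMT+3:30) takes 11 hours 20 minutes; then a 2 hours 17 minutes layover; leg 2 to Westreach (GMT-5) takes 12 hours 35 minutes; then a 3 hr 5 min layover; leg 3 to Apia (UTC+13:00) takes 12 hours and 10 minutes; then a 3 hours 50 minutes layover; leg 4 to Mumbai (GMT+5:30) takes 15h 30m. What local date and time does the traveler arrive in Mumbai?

04:57 on June 17

Convert departure to UTC: 01:10 + 9:30 = 10:40 UTC on Jun 14.
Add 11 hours and 20 minutes leg 1 → 22:00 UTC.
Add 2 hours and 17 minutes layover in Tehran → 00:17 UTC (Jun 15).
Add 12 hours and 35 minutes leg 2 → 12:52 UTC.
Add 3 hours and 5 minutes layover in Westreach → 15:57 UTC.
Add 12 hours and 10 minutes leg 3 → 04:07 UTC (Jun 16).
Add 3 hours 50 minutes layover in Apia → 07:57 UTC.
Add 15 hours and 30 minutes leg 4 → 23:27 UTC.
Mumbai is UTC+5:30, so local arrival = 23:27 + 5:30 = 04:57 on Jun 17.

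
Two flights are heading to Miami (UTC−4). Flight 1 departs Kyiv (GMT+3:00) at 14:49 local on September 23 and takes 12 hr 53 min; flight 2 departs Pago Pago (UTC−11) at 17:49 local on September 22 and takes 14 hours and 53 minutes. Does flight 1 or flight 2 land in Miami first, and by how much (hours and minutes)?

Flight 1 in UTC: 14:49 − 3:00 = 11:49 on Sep 23.
+12 hours 53 minutes → arrive 00:42 UTC on Sep 24.
Flight 2 in UTC: 17:49 + 11:00 = 04:49 on Sep 23.
+14 hours and 53 minutes → arrive 19:42 UTC on Sep 23.
Flight 2 lands earlier by 5 hours.

the second, by 5 hours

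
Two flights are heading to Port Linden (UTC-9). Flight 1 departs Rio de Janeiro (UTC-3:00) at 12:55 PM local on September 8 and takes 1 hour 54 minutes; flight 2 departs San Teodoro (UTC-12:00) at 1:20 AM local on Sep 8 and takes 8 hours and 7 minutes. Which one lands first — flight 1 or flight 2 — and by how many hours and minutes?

the first, by 3 hours 38 minutes

Flight 1 in UTC: 12:55 PM + 3:00 = 3:55 PM on Sep 8.
+1 hour and 54 minutes → arrive 5:49 PM UTC on Sep 8.
Flight 2 in UTC: 1:20 AM + 12:00 = 1:20 PM on Sep 8.
+8 hours and 7 minutes → arrive 9:27 PM UTC on Sep 8.
Flight 1 lands earlier by 3 hours 38 minutes.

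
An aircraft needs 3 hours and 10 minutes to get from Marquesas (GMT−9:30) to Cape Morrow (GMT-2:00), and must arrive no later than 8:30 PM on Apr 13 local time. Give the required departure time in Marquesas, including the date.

Target arrival in UTC: 8:30 PM + 2:00 = 10:30 PM on Apr 13.
Subtract 3 hours and 10 minutes → departure 7:20 PM UTC on Apr 13.
Marquesas is UTC−9:30: 7:20 PM − 9:30 = 9:50 AM on Apr 13.

9:50 AM on Apr 13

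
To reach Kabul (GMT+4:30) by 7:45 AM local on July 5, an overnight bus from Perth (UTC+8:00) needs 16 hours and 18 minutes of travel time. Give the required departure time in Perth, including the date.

Target arrival in UTC: 7:45 AM − 4:30 = 3:15 AM on Jul 5.
Subtract 16 hours and 18 minutes → departure 10:57 AM UTC on Jul 4.
Perth is UTC+8:00: 10:57 AM + 8:00 = 6:57 PM on Jul 4.

6:57 PM on July 4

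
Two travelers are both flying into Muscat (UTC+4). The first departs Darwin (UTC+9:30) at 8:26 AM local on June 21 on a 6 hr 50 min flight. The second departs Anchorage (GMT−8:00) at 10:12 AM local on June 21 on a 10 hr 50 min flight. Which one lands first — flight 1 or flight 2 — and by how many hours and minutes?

Flight 1 in UTC: 8:26 AM − 9:30 = 10:56 PM on Jun 20.
+6 hours and 50 minutes → arrive 5:46 AM UTC on Jun 21.
Flight 2 in UTC: 10:12 AM + 8:00 = 6:12 PM on Jun 21.
+10 hours 50 minutes → arrive 5:02 AM UTC on Jun 22.
Flight 1 lands earlier by 23 hours 16 minutes.

the first, by 23 hours 16 minutes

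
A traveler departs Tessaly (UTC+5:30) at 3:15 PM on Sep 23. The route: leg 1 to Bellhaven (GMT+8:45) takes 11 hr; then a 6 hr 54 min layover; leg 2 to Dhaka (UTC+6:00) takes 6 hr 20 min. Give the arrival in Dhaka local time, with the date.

3:59 PM on Sep 24

Convert departure to UTC: 3:15 PM − 5:30 = 9:45 AM UTC on Sep 23.
Add 11 hours leg 1 → 8:45 PM UTC.
Add 6 hours 54 minutes layover in Bellhaven → 3:39 AM UTC (Sep 24).
Add 6 hours 20 minutes leg 2 → 9:59 AM UTC.
Dhaka is UTC+6:00, so local arrival = 9:59 AM + 6:00 = 3:59 PM on Sep 24.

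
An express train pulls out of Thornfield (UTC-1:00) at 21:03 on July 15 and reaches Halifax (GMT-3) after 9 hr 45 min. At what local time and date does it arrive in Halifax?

Halifax is 2:00 behind Thornfield.
After 9 hours and 45 minutes it is 06:48 (Jul 16) in Thornfield.
Shift by the zone difference: 06:48 − 2:00 = 04:48 on Jul 16 in Halifax.

04:48 on July 16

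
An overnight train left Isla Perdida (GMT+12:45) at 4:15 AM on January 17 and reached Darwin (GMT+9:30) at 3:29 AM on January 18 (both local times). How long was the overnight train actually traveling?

Darwin is 3:15 behind Isla Perdida.
Clock-face elapsed time (ignoring zones) is 23 hours 14 minutes.
Actual elapsed = 23 hours 14 minutes + 3:15 = 26 hours 29 minutes.

26 hours 29 minutes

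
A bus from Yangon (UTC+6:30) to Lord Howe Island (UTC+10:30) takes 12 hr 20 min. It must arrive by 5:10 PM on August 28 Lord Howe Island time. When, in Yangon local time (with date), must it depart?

12:50 AM on Aug 28

Target arrival in UTC: 5:10 PM − 10:30 = 6:40 AM on Aug 28.
Subtract 12 hours 20 minutes → departure 6:20 PM UTC on Aug 27.
Yangon is UTC+6:30: 6:20 PM + 6:30 = 12:50 AM on Aug 28.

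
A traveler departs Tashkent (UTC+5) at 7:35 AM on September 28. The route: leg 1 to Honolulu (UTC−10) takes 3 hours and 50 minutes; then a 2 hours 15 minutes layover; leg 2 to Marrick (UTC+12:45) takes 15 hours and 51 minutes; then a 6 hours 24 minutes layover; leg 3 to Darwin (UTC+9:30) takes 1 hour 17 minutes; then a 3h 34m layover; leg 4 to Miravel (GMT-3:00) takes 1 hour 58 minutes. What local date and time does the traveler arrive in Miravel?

10:44 AM on September 29

Convert departure to UTC: 7:35 AM − 5:00 = 2:35 AM UTC on Sep 28.
Add 3 hours and 50 minutes leg 1 → 6:25 AM UTC.
Add 2 hours and 15 minutes layover in Honolulu → 8:40 AM UTC.
Add 15 hours 51 minutes leg 2 → 12:31 AM UTC (Sep 29).
Add 6 hours 24 minutes layover in Marrick → 6:55 AM UTC.
Add 1 hour 17 minutes leg 3 → 8:12 AM UTC.
Add 3 hours 34 minutes layover in Darwin → 11:46 AM UTC.
Add 1 hour 58 minutes leg 4 → 1:44 PM UTC.
Miravel is UTC−3:00, so local arrival = 1:44 PM − 3:00 = 10:44 AM on Sep 29.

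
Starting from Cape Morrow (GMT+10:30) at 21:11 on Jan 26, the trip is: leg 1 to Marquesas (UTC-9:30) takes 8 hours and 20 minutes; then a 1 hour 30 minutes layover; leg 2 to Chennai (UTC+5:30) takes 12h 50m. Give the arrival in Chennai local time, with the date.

14:51 on Jan 27

Convert departure to UTC: 21:11 − 10:30 = 10:41 UTC on Jan 26.
Add 8 hours 20 minutes leg 1 → 19:01 UTC.
Add 1 hour 30 minutes layover in Marquesas → 20:31 UTC.
Add 12 hours 50 minutes leg 2 → 09:21 UTC (Jan 27).
Chennai is UTC+5:30, so local arrival = 09:21 + 5:30 = 14:51 on Jan 27.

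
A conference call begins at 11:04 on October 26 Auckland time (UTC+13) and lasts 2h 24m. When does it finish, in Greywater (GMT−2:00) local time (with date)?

22:28 on October 25

Convert start to UTC: 11:04 − 13:00 = 22:04 UTC on Oct 25.
Add 2 hours 24 minutes duration → 00:28 UTC (Oct 26).
Greywater is UTC−2:00, so local end time = 00:28 − 2:00 = 22:28 on Oct 25.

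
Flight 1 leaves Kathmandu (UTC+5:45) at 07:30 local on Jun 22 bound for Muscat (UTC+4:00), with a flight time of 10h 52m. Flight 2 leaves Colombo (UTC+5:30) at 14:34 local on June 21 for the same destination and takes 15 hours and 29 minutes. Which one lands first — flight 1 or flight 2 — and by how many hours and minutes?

the second, by 12 hours 4 minutes

Flight 1 in UTC: 07:30 − 5:45 = 01:45 on Jun 22.
+10 hours and 52 minutes → arrive 12:37 UTC on Jun 22.
Flight 2 in UTC: 14:34 − 5:30 = 09:04 on Jun 21.
+15 hours and 29 minutes → arrive 00:33 UTC on Jun 22.
Flight 2 lands earlier by 12 hours 4 minutes.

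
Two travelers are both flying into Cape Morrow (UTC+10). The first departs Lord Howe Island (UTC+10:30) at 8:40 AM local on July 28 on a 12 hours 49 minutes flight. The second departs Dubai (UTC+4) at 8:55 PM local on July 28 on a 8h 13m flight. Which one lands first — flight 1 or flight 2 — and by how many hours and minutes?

Flight 1 in UTC: 8:40 AM − 10:30 = 10:10 PM on Jul 27.
+12 hours and 49 minutes → arrive 10:59 AM UTC on Jul 28.
Flight 2 in UTC: 8:55 PM − 4:00 = 4:55 PM on Jul 28.
+8 hours 13 minutes → arrive 1:08 AM UTC on Jul 29.
Flight 1 lands earlier by 14 hours 9 minutes.

the first, by 14 hours 9 minutes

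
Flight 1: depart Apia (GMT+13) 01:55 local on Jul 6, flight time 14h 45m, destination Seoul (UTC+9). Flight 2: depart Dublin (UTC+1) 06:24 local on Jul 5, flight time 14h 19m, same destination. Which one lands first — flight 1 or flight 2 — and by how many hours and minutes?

Flight 1 in UTC: 01:55 − 13:00 = 12:55 on Jul 5.
+14 hours and 45 minutes → arrive 03:40 UTC on Jul 6.
Flight 2 in UTC: 06:24 − 1:00 = 05:24 on Jul 5.
+14 hours and 19 minutes → arrive 19:43 UTC on Jul 5.
Flight 2 lands earlier by 7 hours 57 minutes.

the second, by 7 hours 57 minutes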